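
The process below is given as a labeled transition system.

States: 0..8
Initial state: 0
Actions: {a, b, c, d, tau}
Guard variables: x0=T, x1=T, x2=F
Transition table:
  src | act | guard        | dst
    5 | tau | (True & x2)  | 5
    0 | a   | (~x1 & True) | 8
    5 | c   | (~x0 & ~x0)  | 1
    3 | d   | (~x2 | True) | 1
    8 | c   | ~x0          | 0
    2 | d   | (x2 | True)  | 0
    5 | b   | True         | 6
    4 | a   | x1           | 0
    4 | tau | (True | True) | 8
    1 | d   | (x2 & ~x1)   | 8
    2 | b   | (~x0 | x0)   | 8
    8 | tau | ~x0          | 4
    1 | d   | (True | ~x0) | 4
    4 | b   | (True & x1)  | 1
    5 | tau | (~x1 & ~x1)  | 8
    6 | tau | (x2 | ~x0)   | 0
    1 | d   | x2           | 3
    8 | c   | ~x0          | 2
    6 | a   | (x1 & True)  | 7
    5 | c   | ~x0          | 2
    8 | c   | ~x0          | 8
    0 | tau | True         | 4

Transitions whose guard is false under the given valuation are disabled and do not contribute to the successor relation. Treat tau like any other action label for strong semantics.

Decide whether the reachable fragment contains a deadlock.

Answer: DEADLOCK at state 8

Analysis:
Reachable = {0,1,4,8}
  0: tau→4  [1 out]
  1: d→4  [1 out]
  4: a→0  b→1  tau→8  [3 out]
  8: ∅  [deadlock]
witness 8: tau·tau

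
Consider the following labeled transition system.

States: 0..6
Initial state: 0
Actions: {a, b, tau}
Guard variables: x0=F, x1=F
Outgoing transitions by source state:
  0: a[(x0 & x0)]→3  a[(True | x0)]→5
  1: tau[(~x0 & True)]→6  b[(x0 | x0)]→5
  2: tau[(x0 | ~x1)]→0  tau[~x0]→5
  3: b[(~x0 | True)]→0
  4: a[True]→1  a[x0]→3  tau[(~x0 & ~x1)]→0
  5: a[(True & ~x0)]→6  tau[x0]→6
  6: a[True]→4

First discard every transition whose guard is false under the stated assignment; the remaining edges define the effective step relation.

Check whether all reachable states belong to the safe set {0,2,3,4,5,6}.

Allowed set {0,2,3,4,5,6}
R = {0,1,4,5,6}
  0: safe
  1: outside
  4: safe
  5: safe
  6: safe
reach 1 via a·a·a·a — violates

Answer: INVARIANT VIOLATED at state 1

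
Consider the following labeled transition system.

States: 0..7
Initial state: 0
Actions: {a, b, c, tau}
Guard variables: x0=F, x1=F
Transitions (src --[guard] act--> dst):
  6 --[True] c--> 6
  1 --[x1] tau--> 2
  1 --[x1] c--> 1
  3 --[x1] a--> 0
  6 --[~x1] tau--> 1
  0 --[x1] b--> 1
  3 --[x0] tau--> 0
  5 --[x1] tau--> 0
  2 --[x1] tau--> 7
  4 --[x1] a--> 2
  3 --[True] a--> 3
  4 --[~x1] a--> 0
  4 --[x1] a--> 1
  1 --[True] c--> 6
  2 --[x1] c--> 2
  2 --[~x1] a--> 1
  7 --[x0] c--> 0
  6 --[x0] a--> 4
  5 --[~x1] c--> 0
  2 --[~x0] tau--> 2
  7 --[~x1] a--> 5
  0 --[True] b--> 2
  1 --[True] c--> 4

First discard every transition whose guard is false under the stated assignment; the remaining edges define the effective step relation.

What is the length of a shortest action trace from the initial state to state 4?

Answer: 3

Working:
BFS to 4:
  L0 = {0}
  L1 = {2}
  L2 = {1}
  L3 = {4,6}
4 enters at depth 3; path b·a·c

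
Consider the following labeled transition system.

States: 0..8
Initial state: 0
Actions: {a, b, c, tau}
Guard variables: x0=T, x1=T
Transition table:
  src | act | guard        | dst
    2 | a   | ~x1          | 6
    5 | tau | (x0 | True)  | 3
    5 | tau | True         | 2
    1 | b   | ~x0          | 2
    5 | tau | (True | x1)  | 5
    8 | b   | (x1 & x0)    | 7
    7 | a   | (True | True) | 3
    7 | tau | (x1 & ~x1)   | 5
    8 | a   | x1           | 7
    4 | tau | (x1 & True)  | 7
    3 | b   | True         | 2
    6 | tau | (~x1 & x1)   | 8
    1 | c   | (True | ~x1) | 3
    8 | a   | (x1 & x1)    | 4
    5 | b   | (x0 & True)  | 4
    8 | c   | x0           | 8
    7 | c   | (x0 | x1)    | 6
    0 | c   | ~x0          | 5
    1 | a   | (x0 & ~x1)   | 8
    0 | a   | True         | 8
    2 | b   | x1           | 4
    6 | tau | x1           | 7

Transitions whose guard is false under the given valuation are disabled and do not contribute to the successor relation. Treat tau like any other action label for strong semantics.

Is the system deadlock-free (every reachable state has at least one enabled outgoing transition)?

Reach set: {0,2,3,4,6,7,8}
  0: a→8  [1 exit(s)]
  2: b→4  [1 exit(s)]
  3: b→2  [1 exit(s)]
  4: tau→7  [1 exit(s)]
  6: tau→7  [1 exit(s)]
  7: a→3  c→6  [2 exit(s)]
  8: a→4  a→7  b→7  c→8  [4 exit(s)]

Answer: DEADLOCK-FREE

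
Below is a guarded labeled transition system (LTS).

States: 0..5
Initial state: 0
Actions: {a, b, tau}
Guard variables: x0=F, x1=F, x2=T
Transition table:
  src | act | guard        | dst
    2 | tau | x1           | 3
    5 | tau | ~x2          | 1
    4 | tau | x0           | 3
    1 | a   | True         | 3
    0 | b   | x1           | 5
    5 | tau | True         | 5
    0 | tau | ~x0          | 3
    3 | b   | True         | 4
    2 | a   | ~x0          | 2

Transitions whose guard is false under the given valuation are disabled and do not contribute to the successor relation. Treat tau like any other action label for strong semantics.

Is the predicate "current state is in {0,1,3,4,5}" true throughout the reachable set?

Safe = {0,1,3,4,5}
R = {0,3,4}
  0: safe
  3: safe
  4: safe

Answer: INVARIANT HOLDS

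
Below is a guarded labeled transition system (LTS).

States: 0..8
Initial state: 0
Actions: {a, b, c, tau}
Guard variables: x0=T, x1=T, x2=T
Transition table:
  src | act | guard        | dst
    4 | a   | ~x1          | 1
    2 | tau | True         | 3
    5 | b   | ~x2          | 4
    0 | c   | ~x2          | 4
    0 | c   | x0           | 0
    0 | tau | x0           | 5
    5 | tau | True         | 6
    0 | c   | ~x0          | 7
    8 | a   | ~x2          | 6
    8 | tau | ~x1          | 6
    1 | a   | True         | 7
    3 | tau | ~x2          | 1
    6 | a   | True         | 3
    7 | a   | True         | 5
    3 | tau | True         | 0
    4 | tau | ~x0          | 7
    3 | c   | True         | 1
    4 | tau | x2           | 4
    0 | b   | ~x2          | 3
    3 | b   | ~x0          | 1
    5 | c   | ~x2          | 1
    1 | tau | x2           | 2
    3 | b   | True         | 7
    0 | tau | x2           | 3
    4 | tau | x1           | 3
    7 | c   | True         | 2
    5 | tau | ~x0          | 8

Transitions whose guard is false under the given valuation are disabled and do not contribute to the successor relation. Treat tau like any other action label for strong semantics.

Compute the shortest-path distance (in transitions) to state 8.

Breadth-first toward 8:
  Layer 0: {0}
  Layer 1: {3,5}
  Layer 2: {1,6,7}
  Layer 3: {2}
8 never appears.

Answer: UNREACHABLE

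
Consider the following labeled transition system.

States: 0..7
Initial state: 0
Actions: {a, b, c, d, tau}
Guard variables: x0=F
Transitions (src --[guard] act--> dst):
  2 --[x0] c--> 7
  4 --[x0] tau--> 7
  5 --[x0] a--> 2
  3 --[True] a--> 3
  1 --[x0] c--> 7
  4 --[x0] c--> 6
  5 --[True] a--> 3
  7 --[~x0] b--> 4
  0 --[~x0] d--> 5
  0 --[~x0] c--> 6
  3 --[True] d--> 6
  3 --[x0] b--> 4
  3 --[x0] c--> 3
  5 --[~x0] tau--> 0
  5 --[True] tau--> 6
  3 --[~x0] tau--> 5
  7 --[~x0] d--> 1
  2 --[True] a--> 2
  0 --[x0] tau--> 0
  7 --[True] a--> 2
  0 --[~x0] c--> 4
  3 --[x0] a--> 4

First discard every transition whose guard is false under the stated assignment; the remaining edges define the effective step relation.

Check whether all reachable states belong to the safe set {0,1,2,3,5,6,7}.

Inv-set: {0,1,2,3,5,6,7}
Reachable = {0,3,4,5,6}
  0: ✓
  3: ✓
  4: VIOLATES
  5: ✓
  6: ✓
witness against invariant: c → 4

Answer: INVARIANT VIOLATED at state 4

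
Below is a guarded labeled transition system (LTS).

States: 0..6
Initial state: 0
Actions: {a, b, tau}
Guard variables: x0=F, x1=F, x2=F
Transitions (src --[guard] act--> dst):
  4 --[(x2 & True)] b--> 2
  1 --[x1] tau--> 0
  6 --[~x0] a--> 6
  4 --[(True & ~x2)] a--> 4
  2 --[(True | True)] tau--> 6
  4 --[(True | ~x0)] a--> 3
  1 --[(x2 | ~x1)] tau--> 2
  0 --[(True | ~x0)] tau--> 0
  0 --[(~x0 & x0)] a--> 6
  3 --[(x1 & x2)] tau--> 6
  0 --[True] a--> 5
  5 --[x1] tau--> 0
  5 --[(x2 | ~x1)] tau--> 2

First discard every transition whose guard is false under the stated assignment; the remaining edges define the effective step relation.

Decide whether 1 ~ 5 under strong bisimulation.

Refine partition for ~:
  P[0] = {{0,1,2,3,4,5,6}}
  P[1] = {{0},{1,2,5},{3},{4,6}}
  P[2] = {{0},{1,5},{2},{3},{4},{6}}
Fixed point at round 3; 6 class(es).
1∈{1,5}, 5∈{1,5}

Answer: BISIMILAR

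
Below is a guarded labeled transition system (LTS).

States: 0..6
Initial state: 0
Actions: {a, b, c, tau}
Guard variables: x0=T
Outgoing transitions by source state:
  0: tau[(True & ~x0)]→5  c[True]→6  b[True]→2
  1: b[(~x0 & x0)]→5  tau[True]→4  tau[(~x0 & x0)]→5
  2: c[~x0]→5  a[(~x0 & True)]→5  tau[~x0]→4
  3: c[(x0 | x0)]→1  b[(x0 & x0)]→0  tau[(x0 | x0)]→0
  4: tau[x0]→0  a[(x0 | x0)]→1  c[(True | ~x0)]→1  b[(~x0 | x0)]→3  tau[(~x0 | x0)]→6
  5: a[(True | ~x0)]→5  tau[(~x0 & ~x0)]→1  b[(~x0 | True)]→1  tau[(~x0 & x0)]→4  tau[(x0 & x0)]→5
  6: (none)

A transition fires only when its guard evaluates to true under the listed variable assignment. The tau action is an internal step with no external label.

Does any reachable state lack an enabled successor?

Reach set: {0,2,6}
  0: b→2  c→6  [2 out]
  2: ∅  [deadlock]
  6: ∅  [deadlock]
witness 2: b

Answer: DEADLOCK at state 2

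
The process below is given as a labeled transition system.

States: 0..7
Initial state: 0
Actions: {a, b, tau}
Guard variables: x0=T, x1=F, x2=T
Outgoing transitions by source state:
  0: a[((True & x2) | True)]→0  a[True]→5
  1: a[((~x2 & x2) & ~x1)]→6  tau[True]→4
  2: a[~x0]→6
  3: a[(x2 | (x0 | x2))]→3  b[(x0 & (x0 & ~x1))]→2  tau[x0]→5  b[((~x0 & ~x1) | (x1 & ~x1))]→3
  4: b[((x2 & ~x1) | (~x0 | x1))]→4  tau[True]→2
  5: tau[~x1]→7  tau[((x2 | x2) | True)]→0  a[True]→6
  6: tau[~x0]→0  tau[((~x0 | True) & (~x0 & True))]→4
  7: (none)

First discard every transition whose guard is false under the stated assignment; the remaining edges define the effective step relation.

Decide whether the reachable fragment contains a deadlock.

Reachable = {0,5,6,7}
  0: a→0  a→5  [2 exit(s)]
  5: a→6  tau→0  tau→7  [3 exit(s)]
  6: ∅  [STUCK]
  7: ∅  [STUCK]
trace reaching 6: a·a

Answer: DEADLOCK at state 6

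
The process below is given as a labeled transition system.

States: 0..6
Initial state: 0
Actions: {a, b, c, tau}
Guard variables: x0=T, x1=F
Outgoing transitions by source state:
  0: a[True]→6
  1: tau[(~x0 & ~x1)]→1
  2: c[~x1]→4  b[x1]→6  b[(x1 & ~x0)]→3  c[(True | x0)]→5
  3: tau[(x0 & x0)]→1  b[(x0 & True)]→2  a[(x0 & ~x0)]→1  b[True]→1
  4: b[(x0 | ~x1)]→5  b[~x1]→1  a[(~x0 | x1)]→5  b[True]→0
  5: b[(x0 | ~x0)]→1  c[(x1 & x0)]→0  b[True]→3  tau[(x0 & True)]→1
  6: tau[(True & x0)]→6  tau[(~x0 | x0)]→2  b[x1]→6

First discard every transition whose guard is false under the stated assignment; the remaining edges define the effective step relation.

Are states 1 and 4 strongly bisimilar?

Answer: NOT BISIMILAR

Working:
Refine partition for ~:
  P[0] = {{0,1,2,3,4,5,6}}
  P[1] = {{0},{1},{2},{3,5},{4},{6}}
  P[2] = {{0},{1},{2},{3},{4},{5},{6}}
7 equivalence class(es) (converged in 3)
1∈{1}, 4∈{4}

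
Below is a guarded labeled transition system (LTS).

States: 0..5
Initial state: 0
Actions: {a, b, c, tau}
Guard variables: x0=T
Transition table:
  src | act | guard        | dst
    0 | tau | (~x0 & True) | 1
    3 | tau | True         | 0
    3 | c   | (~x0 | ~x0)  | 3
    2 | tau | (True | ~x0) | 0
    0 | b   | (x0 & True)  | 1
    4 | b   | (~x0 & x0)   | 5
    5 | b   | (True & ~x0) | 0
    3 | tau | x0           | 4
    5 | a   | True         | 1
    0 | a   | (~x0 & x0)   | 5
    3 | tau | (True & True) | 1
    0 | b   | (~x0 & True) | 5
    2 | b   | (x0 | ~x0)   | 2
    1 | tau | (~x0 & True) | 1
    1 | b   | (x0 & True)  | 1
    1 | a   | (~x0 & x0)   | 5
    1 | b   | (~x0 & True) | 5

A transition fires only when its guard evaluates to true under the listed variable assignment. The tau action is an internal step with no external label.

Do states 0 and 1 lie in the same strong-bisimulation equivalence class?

Answer: BISIMILAR

Trace:
Compute ~ classes (split until stable):
  π0 = {{0,1,2,3,4,5}}
  π1 = {{0,1},{2},{3},{4},{5}}
Fixed point at round 2; 5 class(es).
[0]={0,1}  [1]={0,1}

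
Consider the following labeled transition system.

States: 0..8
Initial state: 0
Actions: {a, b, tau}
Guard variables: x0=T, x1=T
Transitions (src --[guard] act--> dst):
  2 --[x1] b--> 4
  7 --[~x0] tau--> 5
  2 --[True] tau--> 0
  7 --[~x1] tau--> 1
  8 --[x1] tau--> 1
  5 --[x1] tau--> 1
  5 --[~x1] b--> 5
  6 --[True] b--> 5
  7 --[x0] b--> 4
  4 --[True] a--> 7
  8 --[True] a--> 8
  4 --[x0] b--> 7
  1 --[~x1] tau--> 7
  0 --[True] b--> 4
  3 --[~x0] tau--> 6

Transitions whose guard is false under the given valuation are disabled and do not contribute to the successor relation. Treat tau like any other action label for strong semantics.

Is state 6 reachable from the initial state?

Answer: UNREACHABLE

Trace:
Guard filter leaves 10 enabled edge(s).
Layer 0: {0}
Layer 1: {4}  total {0,4}
Layer 2: {7}  total {0,4,7}
Reach set: {0,4,7}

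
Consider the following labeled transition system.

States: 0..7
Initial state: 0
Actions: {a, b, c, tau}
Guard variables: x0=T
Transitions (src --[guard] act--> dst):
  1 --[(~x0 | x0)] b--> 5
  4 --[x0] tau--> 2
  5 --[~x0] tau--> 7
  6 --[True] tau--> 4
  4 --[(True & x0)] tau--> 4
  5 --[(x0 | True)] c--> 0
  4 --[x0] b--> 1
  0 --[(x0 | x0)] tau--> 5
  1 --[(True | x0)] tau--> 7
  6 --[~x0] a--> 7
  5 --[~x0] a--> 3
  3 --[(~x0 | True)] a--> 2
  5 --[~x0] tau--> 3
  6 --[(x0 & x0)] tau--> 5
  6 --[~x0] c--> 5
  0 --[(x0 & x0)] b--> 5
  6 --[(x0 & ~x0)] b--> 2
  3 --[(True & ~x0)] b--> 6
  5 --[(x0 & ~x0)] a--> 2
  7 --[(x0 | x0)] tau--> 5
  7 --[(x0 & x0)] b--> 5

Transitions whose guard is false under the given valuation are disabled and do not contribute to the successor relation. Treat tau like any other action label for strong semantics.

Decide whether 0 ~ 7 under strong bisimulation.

Answer: BISIMILAR

Analysis:
Bisimulation quotient by refinement:
  π0 = {{0,1,2,3,4,5,6,7}}
  π1 = {{0,1,4,7},{2},{3},{5},{6}}
  π2 = {{0,7},{1},{2},{3},{4},{5},{6}}
Fixed point at round 3; 7 class(es).
0∈{0,7}, 7∈{0,7}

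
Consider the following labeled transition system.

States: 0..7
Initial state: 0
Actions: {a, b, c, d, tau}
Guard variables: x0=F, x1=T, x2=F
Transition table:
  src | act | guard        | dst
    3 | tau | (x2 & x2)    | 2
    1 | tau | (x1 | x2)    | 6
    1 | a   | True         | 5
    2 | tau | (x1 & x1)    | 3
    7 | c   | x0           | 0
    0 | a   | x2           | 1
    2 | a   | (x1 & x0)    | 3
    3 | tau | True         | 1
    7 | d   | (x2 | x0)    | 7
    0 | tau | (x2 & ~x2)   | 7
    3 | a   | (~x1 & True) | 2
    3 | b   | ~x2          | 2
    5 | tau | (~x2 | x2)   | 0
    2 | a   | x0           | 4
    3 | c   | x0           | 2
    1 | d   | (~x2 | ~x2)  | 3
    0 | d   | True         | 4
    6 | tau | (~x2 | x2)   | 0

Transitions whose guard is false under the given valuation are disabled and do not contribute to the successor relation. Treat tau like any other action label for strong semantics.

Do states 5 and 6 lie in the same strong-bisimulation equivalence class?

Answer: BISIMILAR

Analysis:
Compute ~ classes (split until stable):
  P[0] = {{0,1,2,3,4,5,6,7}}
  P[1] = {{0},{1},{2,5,6},{3},{4,7}}
  P[2] = {{0},{1},{2},{3},{4,7},{5,6}}
6 equivalence class(es) (converged in 3)
class of 5: {5,6}; class of 6: {5,6}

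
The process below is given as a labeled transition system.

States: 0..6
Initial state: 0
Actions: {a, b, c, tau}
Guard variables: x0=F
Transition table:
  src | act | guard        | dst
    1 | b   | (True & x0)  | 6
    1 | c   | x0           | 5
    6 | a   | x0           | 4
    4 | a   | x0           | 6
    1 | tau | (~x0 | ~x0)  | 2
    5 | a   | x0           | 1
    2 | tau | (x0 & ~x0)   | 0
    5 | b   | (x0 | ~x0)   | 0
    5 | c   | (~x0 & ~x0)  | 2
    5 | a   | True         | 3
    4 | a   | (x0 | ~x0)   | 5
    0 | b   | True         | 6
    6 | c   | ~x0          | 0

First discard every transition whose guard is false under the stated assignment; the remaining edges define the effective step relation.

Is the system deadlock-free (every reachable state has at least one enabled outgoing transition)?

Answer: DEADLOCK-FREE

Analysis:
R = {0,6}
  0: b→6  [deg 1]
  6: c→0  [deg 1]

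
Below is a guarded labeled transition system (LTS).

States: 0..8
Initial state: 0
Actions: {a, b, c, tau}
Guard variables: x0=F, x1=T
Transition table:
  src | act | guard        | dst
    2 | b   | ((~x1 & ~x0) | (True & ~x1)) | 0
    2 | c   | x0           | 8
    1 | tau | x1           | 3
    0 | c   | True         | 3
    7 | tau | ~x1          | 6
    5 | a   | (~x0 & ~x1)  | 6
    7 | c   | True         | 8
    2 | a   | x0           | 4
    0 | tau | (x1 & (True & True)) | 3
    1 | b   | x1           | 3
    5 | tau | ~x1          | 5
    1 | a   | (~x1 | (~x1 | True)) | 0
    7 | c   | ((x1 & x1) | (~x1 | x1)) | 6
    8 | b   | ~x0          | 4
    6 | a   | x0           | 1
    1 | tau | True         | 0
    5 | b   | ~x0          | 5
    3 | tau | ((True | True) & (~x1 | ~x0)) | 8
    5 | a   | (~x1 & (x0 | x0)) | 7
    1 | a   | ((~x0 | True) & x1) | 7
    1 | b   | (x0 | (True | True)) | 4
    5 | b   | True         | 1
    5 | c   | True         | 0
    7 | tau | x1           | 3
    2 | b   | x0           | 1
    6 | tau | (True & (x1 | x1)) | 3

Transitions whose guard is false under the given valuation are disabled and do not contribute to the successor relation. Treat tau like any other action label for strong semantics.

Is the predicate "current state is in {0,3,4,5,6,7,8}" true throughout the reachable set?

Safe = {0,3,4,5,6,7,8}
Reach set: {0,3,4,8}
  0: safe
  3: safe
  4: safe
  8: safe

Answer: INVARIANT HOLDS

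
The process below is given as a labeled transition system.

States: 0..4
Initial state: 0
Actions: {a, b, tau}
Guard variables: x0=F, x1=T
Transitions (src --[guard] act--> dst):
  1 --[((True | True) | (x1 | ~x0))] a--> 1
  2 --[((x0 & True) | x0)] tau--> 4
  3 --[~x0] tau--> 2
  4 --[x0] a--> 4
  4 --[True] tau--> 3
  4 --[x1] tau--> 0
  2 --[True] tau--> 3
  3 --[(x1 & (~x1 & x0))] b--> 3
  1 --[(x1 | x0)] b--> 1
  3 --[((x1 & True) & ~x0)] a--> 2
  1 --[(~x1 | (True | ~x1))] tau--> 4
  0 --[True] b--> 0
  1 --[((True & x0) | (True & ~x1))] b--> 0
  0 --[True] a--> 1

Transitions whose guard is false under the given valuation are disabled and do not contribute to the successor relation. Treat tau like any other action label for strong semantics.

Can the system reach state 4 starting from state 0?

Answer: REACHABLE

Trace:
After dropping false guards: 10 live edges.
L0 = {0}
L1 = {1}  total {0,1}
L2 = {4}  total {0,1,4}
L3 = {3}  total {0,1,3,4}
L4 = {2}  total {0,1,2,3,4}
Reachable = {0,1,2,3,4}
Path to 4: a·tau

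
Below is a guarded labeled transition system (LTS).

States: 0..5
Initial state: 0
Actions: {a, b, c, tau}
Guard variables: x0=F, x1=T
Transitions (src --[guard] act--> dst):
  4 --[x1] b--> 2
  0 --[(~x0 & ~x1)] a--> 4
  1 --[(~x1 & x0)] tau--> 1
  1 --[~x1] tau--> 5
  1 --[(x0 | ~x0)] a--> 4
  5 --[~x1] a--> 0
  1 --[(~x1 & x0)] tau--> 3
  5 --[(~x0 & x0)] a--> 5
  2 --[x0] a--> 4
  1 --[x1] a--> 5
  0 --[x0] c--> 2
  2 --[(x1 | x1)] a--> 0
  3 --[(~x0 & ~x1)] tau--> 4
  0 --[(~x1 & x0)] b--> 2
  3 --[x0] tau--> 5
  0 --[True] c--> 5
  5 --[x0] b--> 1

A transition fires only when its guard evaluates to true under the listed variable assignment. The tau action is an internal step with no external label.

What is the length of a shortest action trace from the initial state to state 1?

Answer: UNREACHABLE

Working:
BFS to 1:
  L0 = {0}
  L1 = {5}
1 never appears.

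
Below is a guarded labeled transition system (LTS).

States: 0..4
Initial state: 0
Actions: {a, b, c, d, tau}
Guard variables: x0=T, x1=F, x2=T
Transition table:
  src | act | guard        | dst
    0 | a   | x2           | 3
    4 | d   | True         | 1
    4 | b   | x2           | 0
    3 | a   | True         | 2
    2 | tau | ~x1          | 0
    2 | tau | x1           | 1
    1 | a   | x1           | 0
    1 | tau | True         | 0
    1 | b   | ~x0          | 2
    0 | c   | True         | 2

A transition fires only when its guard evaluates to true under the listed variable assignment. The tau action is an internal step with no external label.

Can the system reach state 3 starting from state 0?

Answer: REACHABLE

Working:
Guard filter leaves 7 enabled edge(s).
L0 = {0}
L1 = {2,3}  cumulative {0,2,3}
Reachable = {0,2,3}
Path to 3: a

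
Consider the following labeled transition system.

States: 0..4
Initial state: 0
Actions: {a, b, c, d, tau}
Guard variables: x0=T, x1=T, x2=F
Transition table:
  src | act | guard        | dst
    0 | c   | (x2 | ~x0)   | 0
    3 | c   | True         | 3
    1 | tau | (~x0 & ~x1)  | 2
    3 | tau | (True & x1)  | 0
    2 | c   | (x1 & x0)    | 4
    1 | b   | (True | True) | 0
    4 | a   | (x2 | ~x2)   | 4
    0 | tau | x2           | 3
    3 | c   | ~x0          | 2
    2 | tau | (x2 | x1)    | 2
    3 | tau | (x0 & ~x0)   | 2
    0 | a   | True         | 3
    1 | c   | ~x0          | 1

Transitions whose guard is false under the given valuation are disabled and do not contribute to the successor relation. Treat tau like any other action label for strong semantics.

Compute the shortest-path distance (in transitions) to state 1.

Layered search for 1:
  Layer 0: {0}
  Layer 1: {3}
1 never appears.

Answer: UNREACHABLE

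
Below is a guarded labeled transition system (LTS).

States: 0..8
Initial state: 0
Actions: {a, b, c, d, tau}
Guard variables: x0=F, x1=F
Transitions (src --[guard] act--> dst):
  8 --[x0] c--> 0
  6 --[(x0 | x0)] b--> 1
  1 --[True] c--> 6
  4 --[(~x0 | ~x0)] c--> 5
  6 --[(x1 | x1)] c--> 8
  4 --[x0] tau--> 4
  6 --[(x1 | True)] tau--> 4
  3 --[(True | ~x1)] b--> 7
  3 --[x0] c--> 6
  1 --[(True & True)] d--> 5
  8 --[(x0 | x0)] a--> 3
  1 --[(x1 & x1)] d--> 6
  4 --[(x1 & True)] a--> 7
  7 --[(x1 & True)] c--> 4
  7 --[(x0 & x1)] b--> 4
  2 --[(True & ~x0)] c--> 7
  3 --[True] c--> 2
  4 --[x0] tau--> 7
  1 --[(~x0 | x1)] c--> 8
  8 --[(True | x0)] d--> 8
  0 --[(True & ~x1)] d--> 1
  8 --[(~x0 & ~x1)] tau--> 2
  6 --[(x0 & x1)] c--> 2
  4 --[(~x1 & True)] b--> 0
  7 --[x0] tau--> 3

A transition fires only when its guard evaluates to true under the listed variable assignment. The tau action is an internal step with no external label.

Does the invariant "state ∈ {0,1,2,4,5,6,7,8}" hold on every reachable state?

Inv-set: {0,1,2,4,5,6,7,8}
Reach set: {0,1,2,4,5,6,7,8}
  0: safe
  1: safe
  2: safe
  4: safe
  5: safe
  6: safe
  7: safe
  8: safe

Answer: INVARIANT HOLDS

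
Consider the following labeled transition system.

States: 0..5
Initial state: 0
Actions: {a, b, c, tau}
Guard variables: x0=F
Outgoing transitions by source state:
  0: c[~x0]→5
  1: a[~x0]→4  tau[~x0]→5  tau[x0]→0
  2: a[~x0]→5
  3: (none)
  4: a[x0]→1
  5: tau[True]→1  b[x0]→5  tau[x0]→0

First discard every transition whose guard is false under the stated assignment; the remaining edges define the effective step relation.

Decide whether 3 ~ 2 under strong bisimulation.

Answer: NOT BISIMILAR

Analysis:
Refine partition for ~:
  round 0: {{0,1,2,3,4,5}}
  round 1: {{0},{1},{2},{3,4},{5}}
Fixed point at round 2; 5 class(es).
class of 3: {3,4}; class of 2: {2}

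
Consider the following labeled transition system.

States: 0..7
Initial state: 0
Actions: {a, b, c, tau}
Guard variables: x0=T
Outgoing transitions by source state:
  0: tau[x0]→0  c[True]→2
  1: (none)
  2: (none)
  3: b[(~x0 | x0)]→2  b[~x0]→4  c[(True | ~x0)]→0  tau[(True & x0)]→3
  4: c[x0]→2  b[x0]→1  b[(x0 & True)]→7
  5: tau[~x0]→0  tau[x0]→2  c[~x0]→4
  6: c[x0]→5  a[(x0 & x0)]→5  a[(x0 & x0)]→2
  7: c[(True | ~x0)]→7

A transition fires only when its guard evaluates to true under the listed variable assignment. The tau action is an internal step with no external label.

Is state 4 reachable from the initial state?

Answer: UNREACHABLE

Analysis:
After dropping false guards: 13 live edges.
Layer 0: {0}
Layer 1: {2}  total {0,2}
Reach set: {0,2}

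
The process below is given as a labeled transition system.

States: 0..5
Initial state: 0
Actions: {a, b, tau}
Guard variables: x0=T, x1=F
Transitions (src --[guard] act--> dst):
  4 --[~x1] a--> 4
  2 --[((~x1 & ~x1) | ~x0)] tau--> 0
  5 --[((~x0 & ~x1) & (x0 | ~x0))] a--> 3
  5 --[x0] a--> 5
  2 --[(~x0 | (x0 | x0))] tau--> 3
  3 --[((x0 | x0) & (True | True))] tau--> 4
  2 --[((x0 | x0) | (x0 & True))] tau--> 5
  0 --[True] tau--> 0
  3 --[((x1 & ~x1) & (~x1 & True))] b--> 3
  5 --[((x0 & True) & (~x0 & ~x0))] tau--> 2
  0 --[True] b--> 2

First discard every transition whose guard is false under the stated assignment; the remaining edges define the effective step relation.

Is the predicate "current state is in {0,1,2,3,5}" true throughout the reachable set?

Answer: INVARIANT VIOLATED at state 4

Analysis:
Allowed set {0,1,2,3,5}
R = {0,2,3,4,5}
  0: ✓
  2: ✓
  3: ✓
  4: ✗ unsafe
  5: ✓
witness against invariant: b·tau·tau → 4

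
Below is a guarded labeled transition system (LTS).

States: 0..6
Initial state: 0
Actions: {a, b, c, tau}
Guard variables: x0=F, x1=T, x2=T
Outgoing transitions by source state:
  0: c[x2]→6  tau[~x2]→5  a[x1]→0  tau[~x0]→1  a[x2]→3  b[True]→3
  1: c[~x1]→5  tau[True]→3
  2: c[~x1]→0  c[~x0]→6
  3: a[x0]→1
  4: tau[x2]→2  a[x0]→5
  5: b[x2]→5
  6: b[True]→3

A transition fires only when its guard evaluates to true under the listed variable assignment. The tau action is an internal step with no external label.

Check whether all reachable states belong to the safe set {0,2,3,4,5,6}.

Allowed set {0,2,3,4,5,6}
Reachable = {0,1,3,6}
  0: ✓
  1: VIOLATES
  3: ✓
  6: ✓
witness against invariant: tau → 1

Answer: INVARIANT VIOLATED at state 1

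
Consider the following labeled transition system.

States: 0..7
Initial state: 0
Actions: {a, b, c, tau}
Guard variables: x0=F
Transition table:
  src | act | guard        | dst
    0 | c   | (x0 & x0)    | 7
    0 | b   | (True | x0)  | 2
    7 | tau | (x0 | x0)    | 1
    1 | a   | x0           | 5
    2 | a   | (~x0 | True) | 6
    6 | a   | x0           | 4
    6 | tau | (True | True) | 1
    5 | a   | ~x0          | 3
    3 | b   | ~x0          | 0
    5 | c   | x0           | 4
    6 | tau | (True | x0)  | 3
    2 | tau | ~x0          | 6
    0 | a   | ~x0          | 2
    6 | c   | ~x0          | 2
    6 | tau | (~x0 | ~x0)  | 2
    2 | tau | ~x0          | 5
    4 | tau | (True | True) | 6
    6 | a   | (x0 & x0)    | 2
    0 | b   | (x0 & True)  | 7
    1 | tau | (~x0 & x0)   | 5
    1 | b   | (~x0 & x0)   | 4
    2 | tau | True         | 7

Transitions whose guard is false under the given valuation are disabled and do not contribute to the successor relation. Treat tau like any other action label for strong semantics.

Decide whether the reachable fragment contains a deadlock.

Answer: DEADLOCK at state 1

Analysis:
Reachable = {0,1,2,3,5,6,7}
  0: a→2  b→2  [deg 2]
  1: ∅  [STUCK]
  2: a→6  tau→5  tau→6  tau→7  [deg 4]
  3: b→0  [deg 1]
  5: a→3  [deg 1]
  6: c→2  tau→1  tau→2  tau→3  [deg 4]
  7: ∅  [STUCK]
Path to 1: b·a·tau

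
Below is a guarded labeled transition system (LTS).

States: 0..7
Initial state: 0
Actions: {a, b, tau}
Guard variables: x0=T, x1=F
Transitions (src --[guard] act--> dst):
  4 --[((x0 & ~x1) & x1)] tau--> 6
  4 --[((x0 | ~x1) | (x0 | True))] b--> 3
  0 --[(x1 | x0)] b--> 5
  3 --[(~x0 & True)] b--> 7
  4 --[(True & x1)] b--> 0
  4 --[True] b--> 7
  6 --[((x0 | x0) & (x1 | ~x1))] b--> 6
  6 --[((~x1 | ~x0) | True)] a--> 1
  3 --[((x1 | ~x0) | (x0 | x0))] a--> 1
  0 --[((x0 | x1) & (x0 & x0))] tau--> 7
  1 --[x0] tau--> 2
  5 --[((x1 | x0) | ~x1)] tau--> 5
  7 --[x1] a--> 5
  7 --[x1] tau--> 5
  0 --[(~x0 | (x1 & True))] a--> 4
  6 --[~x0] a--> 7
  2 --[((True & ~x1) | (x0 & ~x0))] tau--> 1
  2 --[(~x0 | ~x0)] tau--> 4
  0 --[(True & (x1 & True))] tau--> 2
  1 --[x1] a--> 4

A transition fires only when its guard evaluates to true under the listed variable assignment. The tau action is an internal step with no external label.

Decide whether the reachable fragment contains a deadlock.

Answer: DEADLOCK at state 7

Working:
Reachable = {0,5,7}
  0: b→5  tau→7  [2 out]
  5: tau→5  [1 out]
  7: ∅  [deadlock]
witness 7: tau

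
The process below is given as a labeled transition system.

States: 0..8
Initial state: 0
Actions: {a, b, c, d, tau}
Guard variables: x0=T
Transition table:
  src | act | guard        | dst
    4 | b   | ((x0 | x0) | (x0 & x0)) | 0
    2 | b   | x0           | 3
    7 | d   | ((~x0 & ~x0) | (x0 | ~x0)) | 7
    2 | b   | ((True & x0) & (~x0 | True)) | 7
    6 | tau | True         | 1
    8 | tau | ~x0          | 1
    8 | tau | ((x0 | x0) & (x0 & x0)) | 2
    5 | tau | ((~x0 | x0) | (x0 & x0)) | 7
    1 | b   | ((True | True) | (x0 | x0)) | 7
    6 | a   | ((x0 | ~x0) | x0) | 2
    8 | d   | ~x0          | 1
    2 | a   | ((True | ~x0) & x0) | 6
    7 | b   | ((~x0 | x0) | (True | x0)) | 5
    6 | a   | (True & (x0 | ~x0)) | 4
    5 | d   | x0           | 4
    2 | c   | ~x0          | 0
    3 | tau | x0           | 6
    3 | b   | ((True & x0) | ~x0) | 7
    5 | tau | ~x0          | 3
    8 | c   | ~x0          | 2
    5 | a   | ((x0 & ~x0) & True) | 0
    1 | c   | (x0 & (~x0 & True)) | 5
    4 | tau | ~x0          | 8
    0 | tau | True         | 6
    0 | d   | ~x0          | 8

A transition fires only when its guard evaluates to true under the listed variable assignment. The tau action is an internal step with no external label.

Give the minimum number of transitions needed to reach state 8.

Breadth-first toward 8:
  L0 = {0}
  L1 = {6}
  L2 = {1,2,4}
  L3 = {3,7}
  L4 = {5}
8 never appears.

Answer: UNREACHABLE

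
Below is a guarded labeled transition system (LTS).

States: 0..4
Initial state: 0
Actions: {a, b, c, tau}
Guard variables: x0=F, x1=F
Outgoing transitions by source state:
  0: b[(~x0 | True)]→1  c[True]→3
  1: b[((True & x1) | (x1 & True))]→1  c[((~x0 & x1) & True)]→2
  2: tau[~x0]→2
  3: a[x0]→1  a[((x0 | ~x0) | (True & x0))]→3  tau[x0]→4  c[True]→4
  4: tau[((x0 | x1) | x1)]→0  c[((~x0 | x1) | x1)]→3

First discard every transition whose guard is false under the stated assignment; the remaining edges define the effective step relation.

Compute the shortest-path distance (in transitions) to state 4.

Answer: 2

Trace:
BFS to 4:
  depth 0: {0}
  depth 1: {1,3}
  depth 2: {4}
first hit 4 at d=2 via c·c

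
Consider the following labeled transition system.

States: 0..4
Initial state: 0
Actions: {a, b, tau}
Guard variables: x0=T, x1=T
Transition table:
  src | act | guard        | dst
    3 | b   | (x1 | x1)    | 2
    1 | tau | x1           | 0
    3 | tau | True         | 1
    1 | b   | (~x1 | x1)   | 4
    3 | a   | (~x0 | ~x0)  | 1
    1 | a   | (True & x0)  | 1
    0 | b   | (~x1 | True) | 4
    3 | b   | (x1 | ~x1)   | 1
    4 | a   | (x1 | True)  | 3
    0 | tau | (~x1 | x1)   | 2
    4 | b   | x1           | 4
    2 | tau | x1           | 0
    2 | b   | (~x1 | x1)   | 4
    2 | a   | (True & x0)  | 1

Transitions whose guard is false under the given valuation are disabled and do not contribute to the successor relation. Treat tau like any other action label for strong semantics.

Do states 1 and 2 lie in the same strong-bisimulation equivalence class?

Compute ~ classes (split until stable):
  P[0] = {{0,1,2,3,4}}
  P[1] = {{0,3},{1,2},{4}}
  P[2] = {{0},{1,2},{3},{4}}
stable after 3 split(s): 4 block(s)
1∈{1,2}, 2∈{1,2}

Answer: BISIMILAR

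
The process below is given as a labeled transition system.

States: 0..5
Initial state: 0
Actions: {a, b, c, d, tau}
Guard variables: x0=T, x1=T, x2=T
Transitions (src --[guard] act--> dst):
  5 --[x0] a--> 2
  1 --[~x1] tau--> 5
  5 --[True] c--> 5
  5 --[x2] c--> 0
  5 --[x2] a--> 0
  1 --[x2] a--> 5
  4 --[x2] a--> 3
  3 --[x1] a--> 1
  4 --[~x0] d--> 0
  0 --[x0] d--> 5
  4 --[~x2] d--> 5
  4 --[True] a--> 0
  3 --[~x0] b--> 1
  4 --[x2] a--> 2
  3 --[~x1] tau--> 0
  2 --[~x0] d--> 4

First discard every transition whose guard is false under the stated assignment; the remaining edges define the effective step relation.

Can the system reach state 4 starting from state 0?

10 transition(s) survive guard evaluation.
depth 0: {0}
depth 1: {5}  total {0,5}
depth 2: {2}  total {0,2,5}
Reach set: {0,2,5}

Answer: UNREACHABLE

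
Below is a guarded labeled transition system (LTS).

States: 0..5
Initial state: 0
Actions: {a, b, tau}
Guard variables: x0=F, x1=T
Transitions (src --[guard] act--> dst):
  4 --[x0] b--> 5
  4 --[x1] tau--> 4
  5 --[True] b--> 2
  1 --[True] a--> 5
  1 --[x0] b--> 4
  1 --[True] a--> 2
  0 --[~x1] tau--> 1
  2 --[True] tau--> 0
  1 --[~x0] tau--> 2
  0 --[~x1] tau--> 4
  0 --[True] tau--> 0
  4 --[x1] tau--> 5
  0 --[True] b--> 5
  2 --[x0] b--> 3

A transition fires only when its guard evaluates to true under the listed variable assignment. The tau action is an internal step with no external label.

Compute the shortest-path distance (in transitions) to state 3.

Answer: UNREACHABLE

Analysis:
Layered search for 3:
  depth 0: {0}
  depth 1: {5}
  depth 2: {2}
3 never appears.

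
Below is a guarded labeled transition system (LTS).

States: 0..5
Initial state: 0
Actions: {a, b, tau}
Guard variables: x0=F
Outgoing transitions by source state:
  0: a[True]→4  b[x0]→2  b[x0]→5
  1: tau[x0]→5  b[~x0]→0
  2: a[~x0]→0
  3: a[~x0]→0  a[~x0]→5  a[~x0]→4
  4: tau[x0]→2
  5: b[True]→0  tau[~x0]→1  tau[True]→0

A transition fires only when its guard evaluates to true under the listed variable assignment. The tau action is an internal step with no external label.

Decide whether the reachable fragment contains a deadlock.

Answer: DEADLOCK at state 4

Analysis:
Reach set: {0,4}
  0: a→4  [1 exit(s)]
  4: ∅  [no exit]
witness 4: a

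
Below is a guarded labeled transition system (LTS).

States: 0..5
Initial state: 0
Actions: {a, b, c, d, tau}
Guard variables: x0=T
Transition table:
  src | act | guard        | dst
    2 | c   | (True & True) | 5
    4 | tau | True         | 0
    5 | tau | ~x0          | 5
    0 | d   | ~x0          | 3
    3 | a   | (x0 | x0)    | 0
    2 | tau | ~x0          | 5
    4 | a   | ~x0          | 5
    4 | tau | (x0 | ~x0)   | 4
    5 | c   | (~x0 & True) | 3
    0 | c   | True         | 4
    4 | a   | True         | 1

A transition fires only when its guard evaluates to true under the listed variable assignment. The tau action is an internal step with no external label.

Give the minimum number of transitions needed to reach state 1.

Breadth-first toward 1:
  L0 = {0}
  L1 = {4}
  L2 = {1}
1 enters at depth 2; path c·a

Answer: 2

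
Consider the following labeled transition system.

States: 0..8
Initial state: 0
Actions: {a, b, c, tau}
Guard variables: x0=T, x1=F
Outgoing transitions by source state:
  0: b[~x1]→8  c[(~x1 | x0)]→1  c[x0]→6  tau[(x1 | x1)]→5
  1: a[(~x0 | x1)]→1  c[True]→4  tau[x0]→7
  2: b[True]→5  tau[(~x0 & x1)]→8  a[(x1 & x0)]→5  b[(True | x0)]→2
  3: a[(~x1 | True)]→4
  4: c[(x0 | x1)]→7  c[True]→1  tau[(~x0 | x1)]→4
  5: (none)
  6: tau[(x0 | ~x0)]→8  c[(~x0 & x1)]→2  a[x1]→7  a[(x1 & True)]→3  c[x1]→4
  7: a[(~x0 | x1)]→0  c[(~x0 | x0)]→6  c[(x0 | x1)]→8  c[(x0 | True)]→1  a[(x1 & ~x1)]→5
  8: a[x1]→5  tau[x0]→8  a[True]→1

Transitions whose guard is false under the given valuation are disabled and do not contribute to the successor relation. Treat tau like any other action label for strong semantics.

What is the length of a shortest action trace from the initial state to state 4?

Breadth-first toward 4:
  depth 0: {0}
  depth 1: {1,6,8}
  depth 2: {4,7}
4 enters at depth 2; path c·c

Answer: 2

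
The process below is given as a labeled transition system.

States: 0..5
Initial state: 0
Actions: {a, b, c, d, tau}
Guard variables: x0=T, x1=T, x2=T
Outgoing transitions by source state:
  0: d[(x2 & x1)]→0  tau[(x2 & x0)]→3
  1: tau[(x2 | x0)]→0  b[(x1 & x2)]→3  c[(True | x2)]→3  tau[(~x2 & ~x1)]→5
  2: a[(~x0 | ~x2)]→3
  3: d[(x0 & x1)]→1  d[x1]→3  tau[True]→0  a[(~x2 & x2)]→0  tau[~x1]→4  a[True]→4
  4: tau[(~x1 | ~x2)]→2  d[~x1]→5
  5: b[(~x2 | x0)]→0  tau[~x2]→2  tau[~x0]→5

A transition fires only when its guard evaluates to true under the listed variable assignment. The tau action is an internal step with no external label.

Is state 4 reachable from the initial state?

Answer: REACHABLE

Analysis:
Guard filter leaves 10 enabled edge(s).
L0 = {0}
L1 = {3}  now seen {0,3}
L2 = {1,4}  now seen {0,1,3,4}
Reachable = {0,1,3,4}
witness 4: tau·a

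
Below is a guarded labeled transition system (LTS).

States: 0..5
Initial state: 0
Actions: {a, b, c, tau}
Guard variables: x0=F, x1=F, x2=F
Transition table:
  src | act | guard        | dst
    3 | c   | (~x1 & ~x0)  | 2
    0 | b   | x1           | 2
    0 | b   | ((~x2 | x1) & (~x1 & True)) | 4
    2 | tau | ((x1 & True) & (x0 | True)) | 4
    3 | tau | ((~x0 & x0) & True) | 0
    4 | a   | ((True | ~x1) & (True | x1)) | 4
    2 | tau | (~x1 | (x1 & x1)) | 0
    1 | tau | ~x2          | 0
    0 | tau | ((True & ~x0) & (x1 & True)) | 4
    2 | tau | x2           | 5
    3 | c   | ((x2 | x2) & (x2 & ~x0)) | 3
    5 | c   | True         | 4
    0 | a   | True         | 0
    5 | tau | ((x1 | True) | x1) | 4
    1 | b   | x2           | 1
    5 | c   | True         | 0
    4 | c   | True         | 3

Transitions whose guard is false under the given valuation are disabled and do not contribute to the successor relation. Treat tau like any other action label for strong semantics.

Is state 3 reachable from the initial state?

Guard filter leaves 10 enabled edge(s).
Layer 0: {0}
Layer 1: {4}  cumulative {0,4}
Layer 2: {3}  cumulative {0,3,4}
Layer 3: {2}  cumulative {0,2,3,4}
Reach set: {0,2,3,4}
trace reaching 3: b·c

Answer: REACHABLE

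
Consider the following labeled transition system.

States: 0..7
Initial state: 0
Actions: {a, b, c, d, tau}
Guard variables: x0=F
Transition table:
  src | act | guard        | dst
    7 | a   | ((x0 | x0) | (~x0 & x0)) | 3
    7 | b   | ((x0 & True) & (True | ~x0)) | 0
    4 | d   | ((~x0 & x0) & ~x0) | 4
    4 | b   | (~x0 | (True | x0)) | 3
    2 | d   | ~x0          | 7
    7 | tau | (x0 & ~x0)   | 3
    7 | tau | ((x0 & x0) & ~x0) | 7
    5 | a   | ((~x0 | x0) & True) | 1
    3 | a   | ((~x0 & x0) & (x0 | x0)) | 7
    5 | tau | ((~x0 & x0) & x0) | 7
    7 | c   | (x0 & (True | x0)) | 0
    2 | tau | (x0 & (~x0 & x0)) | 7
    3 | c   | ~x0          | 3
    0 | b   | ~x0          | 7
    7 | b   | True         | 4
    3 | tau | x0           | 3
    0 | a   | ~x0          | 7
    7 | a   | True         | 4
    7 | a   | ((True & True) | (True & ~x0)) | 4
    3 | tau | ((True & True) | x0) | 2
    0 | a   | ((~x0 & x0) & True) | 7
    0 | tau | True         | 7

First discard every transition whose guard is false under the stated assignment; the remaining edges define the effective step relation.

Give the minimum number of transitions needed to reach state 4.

Layered search for 4:
  Layer 0: {0}
  Layer 1: {7}
  Layer 2: {4}
first hit 4 at d=2 via a·a

Answer: 2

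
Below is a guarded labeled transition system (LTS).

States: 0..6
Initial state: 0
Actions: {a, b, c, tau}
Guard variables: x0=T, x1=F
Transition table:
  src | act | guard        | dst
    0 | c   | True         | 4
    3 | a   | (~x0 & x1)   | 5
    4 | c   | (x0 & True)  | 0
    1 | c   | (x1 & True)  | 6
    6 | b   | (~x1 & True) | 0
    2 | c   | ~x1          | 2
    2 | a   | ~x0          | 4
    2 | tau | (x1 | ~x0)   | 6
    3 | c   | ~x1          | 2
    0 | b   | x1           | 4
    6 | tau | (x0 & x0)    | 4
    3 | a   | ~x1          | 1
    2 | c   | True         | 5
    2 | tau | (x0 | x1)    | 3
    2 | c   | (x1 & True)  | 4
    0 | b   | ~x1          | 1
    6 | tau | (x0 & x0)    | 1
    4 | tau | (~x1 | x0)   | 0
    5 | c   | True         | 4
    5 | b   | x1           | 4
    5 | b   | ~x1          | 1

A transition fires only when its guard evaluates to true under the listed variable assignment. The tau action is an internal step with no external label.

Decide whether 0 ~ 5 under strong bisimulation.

Answer: BISIMILAR

Trace:
Refine partition for ~:
  P[0] = {{0,1,2,3,4,5,6}}
  P[1] = {{0,5},{1},{2,4},{3},{6}}
  P[2] = {{0,5},{1},{2},{3},{4},{6}}
6 equivalence class(es) (converged in 3)
[0]={0,5}  [5]={0,5}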